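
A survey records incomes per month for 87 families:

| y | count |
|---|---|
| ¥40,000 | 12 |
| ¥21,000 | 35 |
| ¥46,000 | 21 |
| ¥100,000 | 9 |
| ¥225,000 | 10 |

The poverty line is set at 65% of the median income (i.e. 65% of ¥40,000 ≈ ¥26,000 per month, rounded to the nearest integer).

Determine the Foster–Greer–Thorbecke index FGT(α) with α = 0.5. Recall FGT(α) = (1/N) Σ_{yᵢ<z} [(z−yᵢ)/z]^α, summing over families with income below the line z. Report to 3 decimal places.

0.176

Incomes under z: 35×¥21,000 (q = 35 of N = 87).
Shortfall ratios: (26000−21000)/26000 = 0.1923 (×35).
Raised to α = 0.5: 0.43853 (×35).
Sum = 15.348515; FGT(0.5) = 15.348515 / 87 = 0.176.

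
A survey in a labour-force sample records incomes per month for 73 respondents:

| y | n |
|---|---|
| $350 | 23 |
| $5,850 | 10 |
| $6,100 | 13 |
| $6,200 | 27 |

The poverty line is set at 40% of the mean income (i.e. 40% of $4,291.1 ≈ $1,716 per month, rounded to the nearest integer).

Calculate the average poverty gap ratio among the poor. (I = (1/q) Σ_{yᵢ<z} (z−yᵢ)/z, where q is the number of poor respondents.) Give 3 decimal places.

Below z: 23×$350 (q = 23 of N = 73).
Relative gaps: 0.7960 (×23); sum = 18.308858.
I averages over the q = 23 poor units only: 18.308858 / 23 = 0.796.

0.796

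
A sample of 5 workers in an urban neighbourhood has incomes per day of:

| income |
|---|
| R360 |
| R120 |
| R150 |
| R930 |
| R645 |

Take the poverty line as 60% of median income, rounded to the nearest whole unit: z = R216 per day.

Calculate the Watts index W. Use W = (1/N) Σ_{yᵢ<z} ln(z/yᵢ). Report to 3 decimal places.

0.190

Incomes under z: R120, R150 (q = 2 of N = 5).
Log gaps: ln(216/120) = 0.5878; ln(216/150) = 0.3646.
W = 0.952430 / 5 = 0.190.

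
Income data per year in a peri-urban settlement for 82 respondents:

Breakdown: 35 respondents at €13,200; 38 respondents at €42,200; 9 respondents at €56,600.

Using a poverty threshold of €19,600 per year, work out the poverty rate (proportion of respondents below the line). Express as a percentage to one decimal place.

35 of the 82 respondents have income below €19,600.
H = 35/82 = 42.7%.

42.7%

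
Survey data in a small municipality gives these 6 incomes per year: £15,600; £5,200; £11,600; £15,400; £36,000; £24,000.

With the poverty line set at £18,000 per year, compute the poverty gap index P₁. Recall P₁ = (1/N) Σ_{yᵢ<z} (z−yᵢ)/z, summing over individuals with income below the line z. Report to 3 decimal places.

Below z: £5,200, £11,600, £15,400, £15,600 (q = 4 of N = 6).
Normalized shortfalls: (18000−5200)/18000 = 0.7111; (18000−11600)/18000 = 0.3556; (18000−15400)/18000 = 0.1444; (18000−15600)/18000 = 0.1333.
Sum of shortfalls = 1.344444; P₁ averages over all N: 1.344444 / 6 = 0.224.

0.224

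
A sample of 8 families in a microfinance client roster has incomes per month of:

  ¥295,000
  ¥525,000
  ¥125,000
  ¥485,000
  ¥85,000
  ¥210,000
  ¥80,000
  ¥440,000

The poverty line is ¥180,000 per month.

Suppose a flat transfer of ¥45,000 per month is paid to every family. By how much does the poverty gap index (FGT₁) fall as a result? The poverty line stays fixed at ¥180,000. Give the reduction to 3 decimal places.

0.094

Before: below the line — ¥80,000, ¥85,000, ¥125,000; poverty gap index (FGT₁) = 0.17361.
After the ¥45,000 transfer: below the line — ¥125,000, ¥130,000, ¥170,000; poverty gap index (FGT₁) = 0.07986.
Reduction = 0.17361 − 0.07986 = 0.094.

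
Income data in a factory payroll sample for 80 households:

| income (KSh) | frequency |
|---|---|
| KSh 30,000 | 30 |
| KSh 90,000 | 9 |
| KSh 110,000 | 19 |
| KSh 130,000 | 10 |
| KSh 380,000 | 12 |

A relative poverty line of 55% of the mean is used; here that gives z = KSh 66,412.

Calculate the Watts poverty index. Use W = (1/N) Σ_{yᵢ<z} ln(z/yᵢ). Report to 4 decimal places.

0.2980

Below the line: 30×KSh 30,000 (q = 30 of N = 80).
ln(z/y) terms: ln(66412/30000) = 0.7947 (×30).
W = 23.840411 / 80 = 0.2980.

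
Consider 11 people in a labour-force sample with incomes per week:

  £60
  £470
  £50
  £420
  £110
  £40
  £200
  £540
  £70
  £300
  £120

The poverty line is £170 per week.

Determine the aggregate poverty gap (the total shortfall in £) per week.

£570

Incomes under z: £40, £50, £60, £70, £110, £120 (q = 6 of N = 11).
Individual gaps: 170−40 = 130; 170−50 = 120; 170−60 = 110; 170−70 = 100; 170−110 = 60; 170−120 = 50.
Aggregate gap = £570.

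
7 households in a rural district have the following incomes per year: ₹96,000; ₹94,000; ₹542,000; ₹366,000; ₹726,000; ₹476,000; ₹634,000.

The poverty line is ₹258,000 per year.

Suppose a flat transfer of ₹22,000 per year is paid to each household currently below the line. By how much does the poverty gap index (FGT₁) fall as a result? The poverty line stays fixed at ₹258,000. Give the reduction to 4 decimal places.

Before: below the line — ₹94,000, ₹96,000; poverty gap index (FGT₁) = 0.180509.
After the ₹22,000 transfer: below the line — ₹116,000, ₹118,000; poverty gap index (FGT₁) = 0.156146.
Reduction = 0.180509 − 0.156146 = 0.0244.

0.0244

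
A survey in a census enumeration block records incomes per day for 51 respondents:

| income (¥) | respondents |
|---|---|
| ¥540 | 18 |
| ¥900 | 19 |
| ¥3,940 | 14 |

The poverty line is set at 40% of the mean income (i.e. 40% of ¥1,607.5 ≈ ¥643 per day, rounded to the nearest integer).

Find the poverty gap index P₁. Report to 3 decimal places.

Below the line: 18×¥540 (q = 18 of N = 51).
Relative gaps: (643−540)/643 = 0.1602 (×18).
Sum of shortfalls = 2.883359; P₁ averages over all N: 2.883359 / 51 = 0.057.

0.057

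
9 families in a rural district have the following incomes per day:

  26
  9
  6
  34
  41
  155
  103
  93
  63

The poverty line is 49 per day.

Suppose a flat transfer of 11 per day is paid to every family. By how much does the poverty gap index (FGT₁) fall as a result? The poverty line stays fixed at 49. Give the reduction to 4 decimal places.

Before: below the line — 6, 9, 26, 34, 41; poverty gap index (FGT₁) = 0.292517.
After the 11 transfer: below the line — 17, 20, 37, 45; poverty gap index (FGT₁) = 0.174603.
Reduction = 0.292517 − 0.174603 = 0.1179.

0.1179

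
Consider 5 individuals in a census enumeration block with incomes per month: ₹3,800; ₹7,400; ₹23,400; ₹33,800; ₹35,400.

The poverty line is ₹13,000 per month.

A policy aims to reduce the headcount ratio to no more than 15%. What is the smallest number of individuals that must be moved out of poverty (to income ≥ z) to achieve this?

2

Currently q = 2 of N = 5 are below the line (H = 0.400).
A headcount ratio of at most 15% allows at most ⌊0.15 × 5⌋ = 0 poor individuals.
So at least 2 − 0 = 2 must be lifted.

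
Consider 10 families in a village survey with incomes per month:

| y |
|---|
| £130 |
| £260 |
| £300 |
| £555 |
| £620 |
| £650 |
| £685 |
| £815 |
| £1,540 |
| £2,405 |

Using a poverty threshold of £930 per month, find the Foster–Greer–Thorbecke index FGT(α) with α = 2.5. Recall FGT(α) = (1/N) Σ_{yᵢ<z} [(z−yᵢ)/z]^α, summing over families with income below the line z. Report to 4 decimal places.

Poor units: £130, £260, £300, £555, £620, £650, £685, £815 (q = 8 of N = 10).
Relative gaps: (930−130)/930 = 0.8602; (930−260)/930 = 0.7204; (930−300)/930 = 0.6774; (930−555)/930 = 0.4032; (930−620)/930 = 0.3333; (930−650)/930 = 0.3011; (930−685)/930 = 0.2634; (930−815)/930 = 0.1237.
Raised to α = 2.5: 0.68631; 0.44053; 0.37770; 0.10325; 0.06415; 0.04974; 0.03562; 0.00538.
Sum = 1.762669; FGT(2.5) = 1.762669 / 10 = 0.1763.

0.1763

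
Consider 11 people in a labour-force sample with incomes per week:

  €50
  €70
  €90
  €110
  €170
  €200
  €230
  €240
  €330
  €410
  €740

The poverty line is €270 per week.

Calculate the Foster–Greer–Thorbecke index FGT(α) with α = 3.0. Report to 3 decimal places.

Poor units: €50, €70, €90, €110, €170, €200, €230, €240 (q = 8 of N = 11).
Relative gaps: (270−50)/270 = 0.8148; (270−70)/270 = 0.7407; (270−90)/270 = 0.6667; (270−110)/270 = 0.5926; (270−170)/270 = 0.3704; (270−200)/270 = 0.2593; (270−230)/270 = 0.1481; (270−240)/270 = 0.1111.
Raised to α = 3.0: 0.54097; 0.40644; 0.29630; 0.20810; 0.05081; 0.01743; 0.00325; 0.00137.
Sum = 1.524666; FGT(3.0) = 1.524666 / 11 = 0.139.

0.139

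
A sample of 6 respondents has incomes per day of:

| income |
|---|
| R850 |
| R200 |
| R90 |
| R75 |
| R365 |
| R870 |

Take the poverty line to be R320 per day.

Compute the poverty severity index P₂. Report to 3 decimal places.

Incomes under z: R75, R90, R200 (q = 3 of N = 6).
Shortfall ratios: (320−75)/320 = 0.7656; (320−90)/320 = 0.7188; (320−200)/320 = 0.3750.
Squared: 0.5862; 0.5166; 0.1406.
Sum = 1.243408; P₂ = 1.243408 / 6 = 0.207.

0.207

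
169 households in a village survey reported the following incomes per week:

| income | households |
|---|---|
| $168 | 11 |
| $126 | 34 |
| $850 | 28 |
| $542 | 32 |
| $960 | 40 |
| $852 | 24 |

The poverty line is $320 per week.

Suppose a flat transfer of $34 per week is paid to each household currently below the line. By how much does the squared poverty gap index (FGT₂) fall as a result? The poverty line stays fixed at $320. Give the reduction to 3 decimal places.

0.029

Before: below the line — 34×$126, 11×$168; squared poverty gap index (FGT₂) = 0.08863.
After the $34 transfer: below the line — 34×$160, 11×$202; squared poverty gap index (FGT₂) = 0.05915.
Reduction = 0.08863 − 0.05915 = 0.029.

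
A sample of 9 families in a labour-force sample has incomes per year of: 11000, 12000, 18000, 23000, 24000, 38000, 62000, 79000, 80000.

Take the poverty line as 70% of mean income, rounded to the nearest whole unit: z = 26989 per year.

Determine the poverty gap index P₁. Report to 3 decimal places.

0.193

Below z: 11000, 12000, 18000, 23000, 24000 (q = 5 of N = 9).
Relative gaps: (26989−11000)/26989 = 0.5924; (26989−12000)/26989 = 0.5554; (26989−18000)/26989 = 0.3331; (26989−23000)/26989 = 0.1478; (26989−24000)/26989 = 0.1107.
Σ = 1.739412. Dividing by the full population N = 9 gives P₁ = 0.193.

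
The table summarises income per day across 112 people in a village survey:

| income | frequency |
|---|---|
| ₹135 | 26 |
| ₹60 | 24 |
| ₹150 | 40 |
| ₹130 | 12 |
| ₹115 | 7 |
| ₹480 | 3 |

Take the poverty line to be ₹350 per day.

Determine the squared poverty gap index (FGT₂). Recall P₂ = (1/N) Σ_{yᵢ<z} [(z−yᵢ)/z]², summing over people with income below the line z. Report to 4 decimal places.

0.4218

Below the line: 24×₹60, 7×₹115, 12×₹130, 26×₹135, 40×₹150 (q = 109 of N = 112).
Shortfall ratios: (350−60)/350 = 0.8286 (×24); (350−115)/350 = 0.6714 (×7); (350−130)/350 = 0.6286 (×12); (350−135)/350 = 0.6143 (×26); (350−150)/350 = 0.5714 (×40).
Squared: 0.6865 (×24); 0.4508 (×7); 0.3951 (×12); 0.3773 (×26); 0.3265 (×40).
Sum = 47.245918; P₂ = 47.245918 / 112 = 0.4218.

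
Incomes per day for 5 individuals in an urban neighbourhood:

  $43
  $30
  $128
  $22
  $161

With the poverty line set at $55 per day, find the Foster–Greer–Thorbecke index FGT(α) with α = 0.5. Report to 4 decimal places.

0.3832

Below the line: $22, $30, $43 (q = 3 of N = 5).
Gap ratios (z−y)/z: (55−22)/55 = 0.6000; (55−30)/55 = 0.4545; (55−43)/55 = 0.2182.
Raised to α = 0.5: 0.77460; 0.67420; 0.46710.
Sum = 1.915896; FGT(0.5) = 1.915896 / 5 = 0.3832.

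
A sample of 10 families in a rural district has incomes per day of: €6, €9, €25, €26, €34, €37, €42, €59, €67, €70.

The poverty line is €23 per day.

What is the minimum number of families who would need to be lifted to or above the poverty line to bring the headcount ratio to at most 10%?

Currently q = 2 of N = 10 are below the line (H = 0.200).
A headcount ratio of at most 10% allows at most ⌊0.10 × 10⌋ = 1 poor families.
So at least 2 − 1 = 1 must be lifted.

1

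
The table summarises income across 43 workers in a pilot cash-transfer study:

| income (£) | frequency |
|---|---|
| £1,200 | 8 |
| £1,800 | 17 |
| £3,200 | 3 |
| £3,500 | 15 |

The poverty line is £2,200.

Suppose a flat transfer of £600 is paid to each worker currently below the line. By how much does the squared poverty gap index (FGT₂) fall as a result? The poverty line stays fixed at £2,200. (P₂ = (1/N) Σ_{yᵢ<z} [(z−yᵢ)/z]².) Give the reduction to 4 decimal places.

Before: below the line — 8×£1,200, 17×£1,800; squared poverty gap index (FGT₂) = 0.051509.
After the £600 transfer: below the line — 8×£1,800; squared poverty gap index (FGT₂) = 0.006150.
Reduction = 0.051509 − 0.006150 = 0.0454.

0.0454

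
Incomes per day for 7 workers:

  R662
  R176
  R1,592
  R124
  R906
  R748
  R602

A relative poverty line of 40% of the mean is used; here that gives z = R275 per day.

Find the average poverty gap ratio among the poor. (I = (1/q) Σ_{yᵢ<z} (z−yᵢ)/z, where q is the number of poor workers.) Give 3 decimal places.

0.455

Below z: R124, R176 (q = 2 of N = 7).
Relative gaps: 0.5491, 0.3600; sum = 0.909091.
I averages over the q = 2 poor units only: 0.909091 / 2 = 0.455.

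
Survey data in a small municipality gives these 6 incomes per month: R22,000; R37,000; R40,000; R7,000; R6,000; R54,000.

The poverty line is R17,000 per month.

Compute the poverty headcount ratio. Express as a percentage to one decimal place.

2 of the 6 households have income below R17,000.
H = 2/6 = 33.3%.

33.3%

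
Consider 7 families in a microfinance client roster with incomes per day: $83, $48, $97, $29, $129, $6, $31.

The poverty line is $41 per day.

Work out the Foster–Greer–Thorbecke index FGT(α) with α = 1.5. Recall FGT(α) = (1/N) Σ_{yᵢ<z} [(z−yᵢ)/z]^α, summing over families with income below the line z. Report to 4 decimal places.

Below the line: $6, $29, $31 (q = 3 of N = 7).
Normalized shortfalls: (41−6)/41 = 0.8537; (41−29)/41 = 0.2927; (41−31)/41 = 0.2439.
Raised to α = 1.5: 0.78873; 0.15834; 0.12045.
Sum = 1.067523; FGT(1.5) = 1.067523 / 7 = 0.1525.

0.1525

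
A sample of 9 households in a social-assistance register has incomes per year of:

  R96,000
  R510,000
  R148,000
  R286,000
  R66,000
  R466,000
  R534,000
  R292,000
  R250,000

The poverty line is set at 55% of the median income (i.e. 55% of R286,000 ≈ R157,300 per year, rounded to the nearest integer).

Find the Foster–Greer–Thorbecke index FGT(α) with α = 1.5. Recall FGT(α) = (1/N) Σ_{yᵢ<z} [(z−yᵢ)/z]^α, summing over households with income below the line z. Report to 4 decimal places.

Below the line: R66,000, R96,000, R148,000 (q = 3 of N = 9).
Gap ratios (z−y)/z: (157300−66000)/157300 = 0.5804; (157300−96000)/157300 = 0.3897; (157300−148000)/157300 = 0.0591.
Raised to α = 1.5: 0.44219; 0.24328; 0.01438.
Sum = 0.699845; FGT(1.5) = 0.699845 / 9 = 0.0778.

0.0778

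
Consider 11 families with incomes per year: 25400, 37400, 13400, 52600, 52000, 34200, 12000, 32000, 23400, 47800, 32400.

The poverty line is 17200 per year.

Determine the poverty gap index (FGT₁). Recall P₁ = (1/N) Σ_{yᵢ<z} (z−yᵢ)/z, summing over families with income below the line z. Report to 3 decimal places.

0.048

Below the line: 12000, 13400 (q = 2 of N = 11).
Normalized shortfalls: (17200−12000)/17200 = 0.3023; (17200−13400)/17200 = 0.2209.
Σ = 0.523256. Dividing by the full population N = 11 gives P₁ = 0.048.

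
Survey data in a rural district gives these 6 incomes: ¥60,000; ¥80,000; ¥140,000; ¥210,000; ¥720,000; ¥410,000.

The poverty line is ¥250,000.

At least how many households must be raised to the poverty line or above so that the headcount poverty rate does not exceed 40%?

2

4 of the 6 households are poor, so H = 4/6 = 0.667.
A headcount ratio of at most 40% allows at most ⌊0.40 × 6⌋ = 2 poor households.
So at least 4 − 2 = 2 must be lifted.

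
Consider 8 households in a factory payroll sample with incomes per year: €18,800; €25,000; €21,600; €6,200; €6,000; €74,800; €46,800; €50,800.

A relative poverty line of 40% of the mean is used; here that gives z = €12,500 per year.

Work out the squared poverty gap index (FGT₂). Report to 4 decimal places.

0.0656

Incomes under z: €6,000, €6,200 (q = 2 of N = 8).
Gap ratios (z−y)/z: (12500−6000)/12500 = 0.5200; (12500−6200)/12500 = 0.5040.
Squared: 0.2704; 0.2540.
Sum = 0.524416; P₂ = 0.524416 / 8 = 0.0656.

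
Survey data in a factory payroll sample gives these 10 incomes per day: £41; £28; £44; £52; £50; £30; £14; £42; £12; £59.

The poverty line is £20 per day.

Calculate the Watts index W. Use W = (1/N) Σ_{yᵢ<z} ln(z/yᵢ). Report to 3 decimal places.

Poor units: £12, £14 (q = 2 of N = 10).
Log shortfalls: ln(20/12) = 0.5108; ln(20/14) = 0.3567.
W = 0.867501 / 10 = 0.087.

0.087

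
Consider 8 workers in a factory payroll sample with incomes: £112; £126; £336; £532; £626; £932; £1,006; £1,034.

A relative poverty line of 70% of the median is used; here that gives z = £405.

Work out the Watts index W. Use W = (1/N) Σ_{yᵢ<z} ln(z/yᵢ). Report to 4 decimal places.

Poor units: £112, £126, £336 (q = 3 of N = 8).
Log shortfalls: ln(405/112) = 1.2854; ln(405/126) = 1.1676; ln(405/336) = 0.1868.
W = 2.639769 / 8 = 0.3300.

0.3300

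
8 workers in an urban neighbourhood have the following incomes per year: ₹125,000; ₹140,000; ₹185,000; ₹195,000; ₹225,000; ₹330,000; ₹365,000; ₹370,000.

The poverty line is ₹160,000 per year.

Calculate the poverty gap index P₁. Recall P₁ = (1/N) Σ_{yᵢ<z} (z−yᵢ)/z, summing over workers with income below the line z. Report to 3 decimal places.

Incomes under z: ₹125,000, ₹140,000 (q = 2 of N = 8).
Relative gaps: (160000−125000)/160000 = 0.2188; (160000−140000)/160000 = 0.1250.
Σ = 0.343750. Dividing by the full population N = 8 gives P₁ = 0.043.

0.043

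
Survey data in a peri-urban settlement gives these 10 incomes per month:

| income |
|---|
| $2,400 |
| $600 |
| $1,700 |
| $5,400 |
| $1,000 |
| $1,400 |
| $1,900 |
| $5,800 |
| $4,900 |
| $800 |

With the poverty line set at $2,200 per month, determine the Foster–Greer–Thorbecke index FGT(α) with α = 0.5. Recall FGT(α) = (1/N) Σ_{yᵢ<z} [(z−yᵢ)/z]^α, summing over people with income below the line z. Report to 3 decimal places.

0.384

Below the line: $600, $800, $1,000, $1,400, $1,700, $1,900 (q = 6 of N = 10).
Shortfall ratios: (2200−600)/2200 = 0.7273; (2200−800)/2200 = 0.6364; (2200−1000)/2200 = 0.5455; (2200−1400)/2200 = 0.3636; (2200−1700)/2200 = 0.2273; (2200−1900)/2200 = 0.1364.
Raised to α = 0.5: 0.85280; 0.79772; 0.73855; 0.60302; 0.47673; 0.36927.
Sum = 3.838104; FGT(0.5) = 3.838104 / 10 = 0.384.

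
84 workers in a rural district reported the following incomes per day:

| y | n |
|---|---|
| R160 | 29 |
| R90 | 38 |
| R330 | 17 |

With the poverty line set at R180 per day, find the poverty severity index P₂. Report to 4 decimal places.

0.1174

Below the line: 38×R90, 29×R160 (q = 67 of N = 84).
Relative gaps: (180−90)/180 = 0.5000 (×38); (180−160)/180 = 0.1111 (×29).
Squared: 0.2500 (×38); 0.0123 (×29).
Sum = 9.858025; P₂ = 9.858025 / 84 = 0.1174.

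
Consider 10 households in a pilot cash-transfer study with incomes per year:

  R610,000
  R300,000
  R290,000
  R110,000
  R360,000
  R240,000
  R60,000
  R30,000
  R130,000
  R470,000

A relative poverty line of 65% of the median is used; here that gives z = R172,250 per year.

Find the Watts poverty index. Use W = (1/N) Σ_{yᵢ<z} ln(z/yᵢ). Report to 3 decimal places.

0.353

Below the line: R30,000, R60,000, R110,000, R130,000 (q = 4 of N = 10).
Log shortfalls: ln(172250/30000) = 1.7477; ln(172250/60000) = 1.0546; ln(172250/110000) = 0.4485; ln(172250/130000) = 0.2814.
W = 3.532231 / 10 = 0.353.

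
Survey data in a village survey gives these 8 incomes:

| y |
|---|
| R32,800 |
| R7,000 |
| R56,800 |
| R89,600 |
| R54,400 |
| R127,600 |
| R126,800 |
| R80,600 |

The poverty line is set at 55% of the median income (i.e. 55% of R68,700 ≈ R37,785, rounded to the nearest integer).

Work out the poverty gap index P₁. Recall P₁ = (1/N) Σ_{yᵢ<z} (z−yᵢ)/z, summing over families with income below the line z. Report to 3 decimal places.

Incomes under z: R7,000, R32,800 (q = 2 of N = 8).
Normalized shortfalls: (37785−7000)/37785 = 0.8147; (37785−32800)/37785 = 0.1319.
Sum of shortfalls = 0.946672; P₁ averages over all N: 0.946672 / 8 = 0.118.

0.118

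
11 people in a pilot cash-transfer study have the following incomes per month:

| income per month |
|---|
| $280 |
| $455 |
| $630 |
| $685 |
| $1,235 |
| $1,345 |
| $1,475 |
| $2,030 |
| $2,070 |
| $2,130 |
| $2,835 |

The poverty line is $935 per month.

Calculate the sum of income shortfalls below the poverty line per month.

Below the line: $280, $455, $630, $685 (q = 4 of N = 11).
Individual gaps: 935−280 = 655; 935−455 = 480; 935−630 = 305; 935−685 = 250.
Aggregate gap = $1,690.

$1,690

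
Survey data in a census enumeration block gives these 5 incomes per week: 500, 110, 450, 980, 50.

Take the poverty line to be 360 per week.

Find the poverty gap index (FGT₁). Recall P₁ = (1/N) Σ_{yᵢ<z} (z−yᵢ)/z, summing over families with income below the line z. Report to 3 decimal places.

Incomes under z: 50, 110 (q = 2 of N = 5).
Shortfall ratios: (360−50)/360 = 0.8611; (360−110)/360 = 0.6944.
Sum of shortfalls = 1.555556; P₁ averages over all N: 1.555556 / 5 = 0.311.

0.311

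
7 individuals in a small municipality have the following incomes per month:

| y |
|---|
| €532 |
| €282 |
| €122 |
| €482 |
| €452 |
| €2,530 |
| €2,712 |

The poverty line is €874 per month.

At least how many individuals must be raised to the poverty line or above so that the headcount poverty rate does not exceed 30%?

3

5 of the 7 individuals are poor, so H = 5/7 = 0.714.
A headcount ratio of at most 30% allows at most ⌊0.30 × 7⌋ = 2 poor individuals.
So at least 5 − 2 = 3 must be lifted.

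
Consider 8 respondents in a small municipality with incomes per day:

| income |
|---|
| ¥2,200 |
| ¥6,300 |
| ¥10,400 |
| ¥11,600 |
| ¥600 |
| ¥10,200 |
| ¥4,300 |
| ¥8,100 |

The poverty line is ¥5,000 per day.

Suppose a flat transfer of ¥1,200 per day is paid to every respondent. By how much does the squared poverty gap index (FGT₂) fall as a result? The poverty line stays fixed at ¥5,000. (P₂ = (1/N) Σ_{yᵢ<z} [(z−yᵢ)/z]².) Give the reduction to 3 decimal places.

Before: below the line — ¥600, ¥2,200, ¥4,300; squared poverty gap index (FGT₂) = 0.13845.
After the ¥1,200 transfer: below the line — ¥1,800, ¥3,400; squared poverty gap index (FGT₂) = 0.06400.
Reduction = 0.13845 − 0.06400 = 0.074.

0.074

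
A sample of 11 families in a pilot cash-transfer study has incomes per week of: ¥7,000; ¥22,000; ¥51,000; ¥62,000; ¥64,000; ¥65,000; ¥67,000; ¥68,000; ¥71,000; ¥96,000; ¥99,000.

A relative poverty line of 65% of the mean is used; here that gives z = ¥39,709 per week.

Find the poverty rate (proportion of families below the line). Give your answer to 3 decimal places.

0.182

2 of the 11 families have income below ¥39,709.
H = 2/11 = 0.182.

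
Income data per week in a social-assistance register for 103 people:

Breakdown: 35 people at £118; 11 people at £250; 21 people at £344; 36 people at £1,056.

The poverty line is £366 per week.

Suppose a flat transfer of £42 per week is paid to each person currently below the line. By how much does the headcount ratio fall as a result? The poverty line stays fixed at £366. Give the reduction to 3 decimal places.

0.204

Before: below the line — 35×£118, 11×£250, 21×£344; headcount ratio = 0.65049.
After the £42 transfer: below the line — 35×£160, 11×£292; headcount ratio = 0.44660.
Reduction = 0.65049 − 0.44660 = 0.204.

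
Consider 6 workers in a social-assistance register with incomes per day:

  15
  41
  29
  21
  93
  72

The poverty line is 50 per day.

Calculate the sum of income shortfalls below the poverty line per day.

94

Below z: 15, 21, 29, 41 (q = 4 of N = 6).
Individual gaps: 50−15 = 35; 50−21 = 29; 50−29 = 21; 50−41 = 9.
Aggregate gap = 94.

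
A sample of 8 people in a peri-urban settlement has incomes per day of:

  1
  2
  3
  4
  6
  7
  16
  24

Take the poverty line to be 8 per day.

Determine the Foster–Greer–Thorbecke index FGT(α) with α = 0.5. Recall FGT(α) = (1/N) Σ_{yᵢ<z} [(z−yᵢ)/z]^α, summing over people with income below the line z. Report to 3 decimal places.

Incomes under z: 1, 2, 3, 4, 6, 7 (q = 6 of N = 8).
Shortfall ratios: (8−1)/8 = 0.8750; (8−2)/8 = 0.7500; (8−3)/8 = 0.6250; (8−4)/8 = 0.5000; (8−6)/8 = 0.2500; (8−7)/8 = 0.1250.
Raised to α = 0.5: 0.93541; 0.86603; 0.79057; 0.70711; 0.50000; 0.35355.
Sum = 4.152669; FGT(0.5) = 4.152669 / 8 = 0.519.

0.519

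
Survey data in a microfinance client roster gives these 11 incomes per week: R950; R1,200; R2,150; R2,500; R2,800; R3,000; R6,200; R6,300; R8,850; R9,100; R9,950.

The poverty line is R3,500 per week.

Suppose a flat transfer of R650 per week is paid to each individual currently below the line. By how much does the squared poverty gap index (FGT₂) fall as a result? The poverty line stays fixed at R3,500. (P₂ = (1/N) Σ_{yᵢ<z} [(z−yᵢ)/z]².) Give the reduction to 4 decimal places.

0.0624

Before: below the line — R950, R1,200, R2,150, R2,500, R2,800, R3,000; squared poverty gap index (FGT₂) = 0.113952.
After the R650 transfer: below the line — R1,600, R1,850, R2,800, R3,150, R3,450; squared poverty gap index (FGT₂) = 0.051558.
Reduction = 0.113952 − 0.051558 = 0.0624.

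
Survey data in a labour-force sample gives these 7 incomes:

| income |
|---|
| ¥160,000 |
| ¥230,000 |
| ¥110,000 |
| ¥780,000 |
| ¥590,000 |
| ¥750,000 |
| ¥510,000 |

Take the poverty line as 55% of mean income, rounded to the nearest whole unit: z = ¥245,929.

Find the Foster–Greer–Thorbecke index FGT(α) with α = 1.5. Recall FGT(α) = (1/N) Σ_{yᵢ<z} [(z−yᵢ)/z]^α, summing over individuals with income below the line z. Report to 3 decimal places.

Incomes under z: ¥110,000, ¥160,000, ¥230,000 (q = 3 of N = 7).
Shortfall ratios: (245929−110000)/245929 = 0.5527; (245929−160000)/245929 = 0.3494; (245929−230000)/245929 = 0.0648.
Raised to α = 1.5: 0.41092; 0.20654; 0.01648.
Sum = 0.633936; FGT(1.5) = 0.633936 / 7 = 0.091.

0.091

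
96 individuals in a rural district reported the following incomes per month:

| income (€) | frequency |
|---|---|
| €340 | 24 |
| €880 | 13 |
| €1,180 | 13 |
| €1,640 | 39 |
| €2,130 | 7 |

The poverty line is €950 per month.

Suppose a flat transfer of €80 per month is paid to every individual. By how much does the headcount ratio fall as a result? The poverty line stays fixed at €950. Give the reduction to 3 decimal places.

Before: below the line — 24×€340, 13×€880; headcount ratio = 0.38542.
After the €80 transfer: below the line — 24×€420; headcount ratio = 0.25000.
Reduction = 0.38542 − 0.25000 = 0.135.

0.135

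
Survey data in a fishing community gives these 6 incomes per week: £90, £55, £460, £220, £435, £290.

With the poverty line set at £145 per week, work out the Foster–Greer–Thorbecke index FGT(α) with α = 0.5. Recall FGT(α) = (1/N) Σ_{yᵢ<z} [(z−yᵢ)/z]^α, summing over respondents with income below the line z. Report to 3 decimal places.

0.234

Incomes under z: £55, £90 (q = 2 of N = 6).
Relative gaps: (145−55)/145 = 0.6207; (145−90)/145 = 0.3793.
Raised to α = 0.5: 0.78784; 0.61588.
Sum = 1.403720; FGT(0.5) = 1.403720 / 6 = 0.234.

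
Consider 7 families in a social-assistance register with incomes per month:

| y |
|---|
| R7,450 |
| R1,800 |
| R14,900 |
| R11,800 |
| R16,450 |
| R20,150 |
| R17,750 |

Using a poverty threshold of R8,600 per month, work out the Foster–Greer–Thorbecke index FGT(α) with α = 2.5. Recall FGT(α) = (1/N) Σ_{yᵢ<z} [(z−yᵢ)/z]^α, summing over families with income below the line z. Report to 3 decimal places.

0.080

Below the line: R1,800, R7,450 (q = 2 of N = 7).
Relative gaps: (8600−1800)/8600 = 0.7907; (8600−7450)/8600 = 0.1337.
Raised to α = 2.5: 0.55594; 0.00654.
Sum = 0.562477; FGT(2.5) = 0.562477 / 7 = 0.080.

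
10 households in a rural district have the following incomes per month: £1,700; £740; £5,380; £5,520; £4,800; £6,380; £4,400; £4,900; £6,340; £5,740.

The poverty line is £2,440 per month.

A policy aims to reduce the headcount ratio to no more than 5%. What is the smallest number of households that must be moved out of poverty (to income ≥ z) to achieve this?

Currently q = 2 of N = 10 are below the line (H = 0.200).
A headcount ratio of at most 5% allows at most ⌊0.05 × 10⌋ = 0 poor households.
So at least 2 − 0 = 2 must be lifted.

2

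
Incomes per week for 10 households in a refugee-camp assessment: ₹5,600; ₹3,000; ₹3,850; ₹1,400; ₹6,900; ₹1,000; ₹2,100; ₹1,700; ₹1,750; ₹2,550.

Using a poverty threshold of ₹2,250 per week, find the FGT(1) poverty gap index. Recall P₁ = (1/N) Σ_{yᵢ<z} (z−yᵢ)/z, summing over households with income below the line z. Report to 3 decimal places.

Incomes under z: ₹1,000, ₹1,400, ₹1,700, ₹1,750, ₹2,100 (q = 5 of N = 10).
Normalized shortfalls: (2250−1000)/2250 = 0.5556; (2250−1400)/2250 = 0.3778; (2250−1700)/2250 = 0.2444; (2250−1750)/2250 = 0.2222; (2250−2100)/2250 = 0.0667.
Σ = 1.466667. Dividing by the full population N = 10 gives P₁ = 0.147.

0.147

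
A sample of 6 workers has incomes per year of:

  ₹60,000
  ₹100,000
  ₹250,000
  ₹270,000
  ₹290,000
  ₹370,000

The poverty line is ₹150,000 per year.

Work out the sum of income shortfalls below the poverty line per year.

Incomes under z: ₹60,000, ₹100,000 (q = 2 of N = 6).
Individual gaps: 150000−60000 = 90000; 150000−100000 = 50000.
Aggregate gap = ₹140,000.

₹140,000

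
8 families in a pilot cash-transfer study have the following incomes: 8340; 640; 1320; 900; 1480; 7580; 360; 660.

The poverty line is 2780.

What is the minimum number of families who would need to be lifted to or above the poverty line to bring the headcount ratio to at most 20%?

5

Currently q = 6 of N = 8 are below the line (H = 0.750).
A headcount ratio of at most 20% allows at most ⌊0.20 × 8⌋ = 1 poor families.
So at least 6 − 1 = 5 must be lifted.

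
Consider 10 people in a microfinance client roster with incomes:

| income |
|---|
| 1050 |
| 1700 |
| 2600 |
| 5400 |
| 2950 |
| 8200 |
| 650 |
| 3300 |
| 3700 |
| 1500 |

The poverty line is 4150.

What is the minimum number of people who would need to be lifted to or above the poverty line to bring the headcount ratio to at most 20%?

Currently q = 8 of N = 10 are below the line (H = 0.800).
A headcount ratio of at most 20% allows at most ⌊0.20 × 10⌋ = 2 poor people.
So at least 8 − 2 = 6 must be lifted.

6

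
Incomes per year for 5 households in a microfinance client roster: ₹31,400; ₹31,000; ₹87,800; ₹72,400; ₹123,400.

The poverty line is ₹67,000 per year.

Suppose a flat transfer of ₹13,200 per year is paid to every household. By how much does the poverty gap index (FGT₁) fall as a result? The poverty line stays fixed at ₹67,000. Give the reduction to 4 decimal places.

Before: below the line — ₹31,000, ₹31,400; poverty gap index (FGT₁) = 0.213731.
After the ₹13,200 transfer: below the line — ₹44,200, ₹44,600; poverty gap index (FGT₁) = 0.134925.
Reduction = 0.213731 − 0.134925 = 0.0788.

0.0788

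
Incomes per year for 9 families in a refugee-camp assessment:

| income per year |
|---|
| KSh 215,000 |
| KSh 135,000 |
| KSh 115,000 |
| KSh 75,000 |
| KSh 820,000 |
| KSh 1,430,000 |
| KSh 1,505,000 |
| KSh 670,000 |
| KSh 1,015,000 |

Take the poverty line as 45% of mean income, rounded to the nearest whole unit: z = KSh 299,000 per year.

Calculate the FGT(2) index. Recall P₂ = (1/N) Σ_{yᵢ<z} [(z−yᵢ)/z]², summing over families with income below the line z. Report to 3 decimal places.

0.147

Below z: KSh 75,000, KSh 115,000, KSh 135,000, KSh 215,000 (q = 4 of N = 9).
Relative gaps: (299000−75000)/299000 = 0.7492; (299000−115000)/299000 = 0.6154; (299000−135000)/299000 = 0.5485; (299000−215000)/299000 = 0.2809.
Squared: 0.5612; 0.3787; 0.3008; 0.0789.
Sum = 1.319717; P₂ = 1.319717 / 9 = 0.147.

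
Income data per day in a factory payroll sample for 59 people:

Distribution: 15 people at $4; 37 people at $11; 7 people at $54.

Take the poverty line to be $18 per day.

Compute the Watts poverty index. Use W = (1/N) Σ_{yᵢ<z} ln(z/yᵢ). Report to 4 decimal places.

0.6912

Below z: 15×$4, 37×$11 (q = 52 of N = 59).
Log gaps: ln(18/4) = 1.5041 (×15); ln(18/11) = 0.4925 (×37).
W = 40.782791 / 59 = 0.6912.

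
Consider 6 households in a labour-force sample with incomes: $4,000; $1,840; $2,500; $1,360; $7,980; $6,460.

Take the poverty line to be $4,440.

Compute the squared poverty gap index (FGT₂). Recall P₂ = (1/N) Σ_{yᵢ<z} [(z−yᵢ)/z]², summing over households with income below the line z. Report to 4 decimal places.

Below the line: $1,360, $1,840, $2,500, $4,000 (q = 4 of N = 6).
Shortfall ratios: (4440−1360)/4440 = 0.6937; (4440−1840)/4440 = 0.5856; (4440−2500)/4440 = 0.4369; (4440−4000)/4440 = 0.0991.
Squared: 0.4812; 0.3429; 0.1909; 0.0098.
Sum = 1.024856; P₂ = 1.024856 / 6 = 0.1708.

0.1708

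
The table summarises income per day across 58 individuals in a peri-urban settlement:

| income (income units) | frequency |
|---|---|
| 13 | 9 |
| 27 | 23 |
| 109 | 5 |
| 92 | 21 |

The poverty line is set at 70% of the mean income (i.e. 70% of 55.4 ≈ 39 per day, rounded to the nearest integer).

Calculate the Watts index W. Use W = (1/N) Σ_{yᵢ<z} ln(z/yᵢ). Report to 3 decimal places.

Below z: 9×13, 23×27 (q = 32 of N = 58).
Log shortfalls: ln(39/13) = 1.0986 (×9); ln(39/27) = 0.3677 (×23).
W = 18.345181 / 58 = 0.316.

0.316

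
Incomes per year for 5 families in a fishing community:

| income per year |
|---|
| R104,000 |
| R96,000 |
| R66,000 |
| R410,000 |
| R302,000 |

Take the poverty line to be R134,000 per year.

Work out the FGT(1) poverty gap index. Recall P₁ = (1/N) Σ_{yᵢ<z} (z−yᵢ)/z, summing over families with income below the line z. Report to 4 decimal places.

0.2030

Poor units: R66,000, R96,000, R104,000 (q = 3 of N = 5).
Relative gaps: (134000−66000)/134000 = 0.5075; (134000−96000)/134000 = 0.2836; (134000−104000)/134000 = 0.2239.
Sum of shortfalls = 1.014925; P₁ averages over all N: 1.014925 / 5 = 0.2030.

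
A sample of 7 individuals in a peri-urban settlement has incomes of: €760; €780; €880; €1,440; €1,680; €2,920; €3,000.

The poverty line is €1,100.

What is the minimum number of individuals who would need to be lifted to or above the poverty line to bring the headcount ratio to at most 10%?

3

3 of the 7 individuals are poor, so H = 3/7 = 0.429.
A headcount ratio of at most 10% allows at most ⌊0.10 × 7⌋ = 0 poor individuals.
So at least 3 − 0 = 3 must be lifted.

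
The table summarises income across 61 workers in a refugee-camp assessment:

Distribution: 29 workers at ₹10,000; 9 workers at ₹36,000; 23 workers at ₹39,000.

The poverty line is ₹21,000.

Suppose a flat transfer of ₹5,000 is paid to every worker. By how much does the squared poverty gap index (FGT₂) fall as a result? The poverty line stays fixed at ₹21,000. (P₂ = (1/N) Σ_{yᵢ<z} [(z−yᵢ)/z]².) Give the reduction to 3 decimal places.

0.092

Before: below the line — 29×₹10,000; squared poverty gap index (FGT₂) = 0.13044.
After the ₹5,000 transfer: below the line — 29×₹15,000; squared poverty gap index (FGT₂) = 0.03881.
Reduction = 0.13044 − 0.03881 = 0.092.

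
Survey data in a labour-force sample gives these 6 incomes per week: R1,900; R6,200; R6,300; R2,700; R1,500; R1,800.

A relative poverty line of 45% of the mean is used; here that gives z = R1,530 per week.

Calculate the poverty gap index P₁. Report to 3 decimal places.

Incomes under z: R1,500 (q = 1 of N = 6).
Normalized shortfalls: (1530−1500)/1530 = 0.0196.
Σ = 0.019608. Dividing by the full population N = 6 gives P₁ = 0.003.

0.003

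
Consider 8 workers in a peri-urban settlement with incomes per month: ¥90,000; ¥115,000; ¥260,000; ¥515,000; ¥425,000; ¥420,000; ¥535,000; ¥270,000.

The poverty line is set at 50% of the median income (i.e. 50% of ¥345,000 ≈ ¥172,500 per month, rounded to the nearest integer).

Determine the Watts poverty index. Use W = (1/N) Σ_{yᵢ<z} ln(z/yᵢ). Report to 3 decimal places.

0.132

Below the line: ¥90,000, ¥115,000 (q = 2 of N = 8).
Log gaps: ln(172500/90000) = 0.6506; ln(172500/115000) = 0.4055.
W = 1.056053 / 8 = 0.132.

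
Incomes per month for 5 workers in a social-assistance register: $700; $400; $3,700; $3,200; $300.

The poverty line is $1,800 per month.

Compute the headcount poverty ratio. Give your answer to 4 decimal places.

0.6000

3 of the 5 workers have income below $1,800.
H = 3/5 = 0.6000.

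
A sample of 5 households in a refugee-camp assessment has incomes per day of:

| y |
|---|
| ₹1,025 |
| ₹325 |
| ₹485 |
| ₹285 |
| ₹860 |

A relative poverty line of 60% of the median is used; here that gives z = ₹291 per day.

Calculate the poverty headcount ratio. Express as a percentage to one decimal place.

1 of the 5 households have income below ₹291.
H = 1/5 = 20.0%.

20.0%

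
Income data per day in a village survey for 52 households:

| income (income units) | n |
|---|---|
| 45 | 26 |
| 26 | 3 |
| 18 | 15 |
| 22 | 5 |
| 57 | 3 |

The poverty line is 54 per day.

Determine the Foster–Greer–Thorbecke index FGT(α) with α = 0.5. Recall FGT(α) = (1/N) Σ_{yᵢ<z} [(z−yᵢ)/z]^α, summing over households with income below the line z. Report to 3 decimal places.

0.555

Below z: 15×18, 5×22, 3×26, 26×45 (q = 49 of N = 52).
Normalized shortfalls: (54−18)/54 = 0.6667 (×15); (54−22)/54 = 0.5926 (×5); (54−26)/54 = 0.5185 (×3); (54−45)/54 = 0.1667 (×26).
Raised to α = 0.5: 0.81650 (×15); 0.76980 (×5); 0.72008 (×3); 0.40825 (×26).
Sum = 28.871153; FGT(0.5) = 28.871153 / 52 = 0.555.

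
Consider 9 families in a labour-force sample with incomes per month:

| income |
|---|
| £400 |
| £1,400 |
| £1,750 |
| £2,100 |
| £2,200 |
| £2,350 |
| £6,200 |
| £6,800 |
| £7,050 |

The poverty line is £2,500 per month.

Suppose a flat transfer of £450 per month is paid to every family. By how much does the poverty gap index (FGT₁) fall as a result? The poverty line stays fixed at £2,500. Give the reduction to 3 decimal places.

Before: below the line — £400, £1,400, £1,750, £2,100, £2,200, £2,350; poverty gap index (FGT₁) = 0.21333.
After the £450 transfer: below the line — £850, £1,850, £2,200; poverty gap index (FGT₁) = 0.11556.
Reduction = 0.21333 − 0.11556 = 0.098.

0.098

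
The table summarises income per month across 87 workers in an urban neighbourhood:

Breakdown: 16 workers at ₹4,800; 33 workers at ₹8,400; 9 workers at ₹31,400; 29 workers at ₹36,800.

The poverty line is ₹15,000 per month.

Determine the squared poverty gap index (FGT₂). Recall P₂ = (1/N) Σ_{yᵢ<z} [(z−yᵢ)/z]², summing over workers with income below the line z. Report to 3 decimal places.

Incomes under z: 16×₹4,800, 33×₹8,400 (q = 49 of N = 87).
Relative gaps: (15000−4800)/15000 = 0.6800 (×16); (15000−8400)/15000 = 0.4400 (×33).
Squared: 0.4624 (×16); 0.1936 (×33).
Sum = 13.787200; P₂ = 13.787200 / 87 = 0.158.

0.158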